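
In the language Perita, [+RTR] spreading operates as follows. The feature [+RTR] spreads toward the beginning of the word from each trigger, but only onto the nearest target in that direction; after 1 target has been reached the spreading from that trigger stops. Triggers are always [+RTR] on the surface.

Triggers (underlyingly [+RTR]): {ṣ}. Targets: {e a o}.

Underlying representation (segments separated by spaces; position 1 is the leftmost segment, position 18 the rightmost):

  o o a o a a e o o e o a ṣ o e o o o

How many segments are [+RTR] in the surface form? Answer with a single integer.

2

From /ṣ/ at 13 leftward: 12 /a/ → [+RTR]; bound reached.
Targets with no active source: positions 1 2 3 4 5 6 7 8 9 10 11 14 15 16 17 18 stay [-emphatic].
[+RTR] positions on the surface: 12 13.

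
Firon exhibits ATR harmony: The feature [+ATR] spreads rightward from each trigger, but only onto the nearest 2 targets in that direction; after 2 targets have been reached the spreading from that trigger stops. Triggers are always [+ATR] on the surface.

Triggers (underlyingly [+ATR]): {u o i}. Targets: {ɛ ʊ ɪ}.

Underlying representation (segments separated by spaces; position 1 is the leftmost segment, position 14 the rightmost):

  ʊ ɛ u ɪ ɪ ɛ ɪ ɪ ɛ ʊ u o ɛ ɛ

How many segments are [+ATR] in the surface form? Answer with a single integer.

7

From /u/ at 3 rightward: 4 /ɪ/ → [+ATR]; 5 /ɪ/ → [+ATR]; bound reached.
From /u/ at 11 rightward: 12 /o/ is itself a trigger — this domain ends here.
From /o/ at 12 rightward: 13 /ɛ/ → [+ATR]; 14 /ɛ/ → [+ATR]; bound reached.
Targets with no active source: positions 1 2 6 7 8 9 10 stay [-ATR].
[+ATR] positions on the surface: 3 4 5 11 12 13 14.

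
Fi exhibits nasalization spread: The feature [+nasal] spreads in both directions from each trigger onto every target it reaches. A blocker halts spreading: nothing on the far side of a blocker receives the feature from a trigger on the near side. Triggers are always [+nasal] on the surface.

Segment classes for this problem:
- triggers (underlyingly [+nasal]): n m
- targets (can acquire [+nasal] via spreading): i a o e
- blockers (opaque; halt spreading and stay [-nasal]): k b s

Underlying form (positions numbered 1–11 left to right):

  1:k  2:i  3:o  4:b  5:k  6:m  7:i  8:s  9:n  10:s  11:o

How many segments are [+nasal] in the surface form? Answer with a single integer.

3

From /m/ at 6 rightward: 7 /i/ → [+nasal]; 8 /s/ blocks.
From /m/ at 6 leftward: 5 /k/ blocks.
From /n/ at 9 rightward: 10 /s/ blocks.
From /n/ at 9 leftward: 8 /s/ blocks.
Targets with no active source: positions 2 3 11 stay [-nasal].
[+nasal] positions on the surface: 6 7 9.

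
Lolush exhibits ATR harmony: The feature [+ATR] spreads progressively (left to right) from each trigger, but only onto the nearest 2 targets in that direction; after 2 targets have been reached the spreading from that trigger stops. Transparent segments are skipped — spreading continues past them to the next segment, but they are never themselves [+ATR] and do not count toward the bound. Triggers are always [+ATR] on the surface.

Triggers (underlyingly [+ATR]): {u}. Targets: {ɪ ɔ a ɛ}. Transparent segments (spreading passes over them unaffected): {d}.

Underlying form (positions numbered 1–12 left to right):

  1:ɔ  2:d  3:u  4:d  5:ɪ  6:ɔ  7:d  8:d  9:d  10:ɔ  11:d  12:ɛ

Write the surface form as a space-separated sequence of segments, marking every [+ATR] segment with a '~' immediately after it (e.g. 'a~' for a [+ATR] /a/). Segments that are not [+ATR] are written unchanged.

From /u/ at 3 rightward: 4 /d/ transparent; 5 /ɪ/ → [+ATR]; 6 /ɔ/ → [+ATR]; bound reached.
Targets with no active source: positions 1 10 12 stay [-ATR].
[+ATR] positions on the surface: 3 5 6.

ɔ d u~ d ɪ~ ɔ~ d d d ɔ d ɛ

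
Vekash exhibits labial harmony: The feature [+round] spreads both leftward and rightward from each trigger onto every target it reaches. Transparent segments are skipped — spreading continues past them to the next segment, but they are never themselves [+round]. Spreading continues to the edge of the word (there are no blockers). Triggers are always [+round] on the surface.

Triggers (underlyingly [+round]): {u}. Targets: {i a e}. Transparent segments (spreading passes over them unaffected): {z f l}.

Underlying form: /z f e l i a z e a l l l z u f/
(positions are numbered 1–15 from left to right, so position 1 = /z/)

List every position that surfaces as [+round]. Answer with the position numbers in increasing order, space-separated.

3 5 6 8 9 14

From /u/ at 14 rightward: 15 /f/ transparent; word edge.
From /u/ at 14 leftward: 13 /z/ transparent; 12 /l/ transparent; 11 /l/ transparent; 10 /l/ transparent; 9 /a/ → [+round]; 8 /e/ → [+round]; 7 /z/ transparent; 6 /a/ → [+round]; 5 /i/ → [+round]; 4 /l/ transparent; 3 /e/ → [+round]; 2 /f/ transparent; 1 /z/ transparent; word edge.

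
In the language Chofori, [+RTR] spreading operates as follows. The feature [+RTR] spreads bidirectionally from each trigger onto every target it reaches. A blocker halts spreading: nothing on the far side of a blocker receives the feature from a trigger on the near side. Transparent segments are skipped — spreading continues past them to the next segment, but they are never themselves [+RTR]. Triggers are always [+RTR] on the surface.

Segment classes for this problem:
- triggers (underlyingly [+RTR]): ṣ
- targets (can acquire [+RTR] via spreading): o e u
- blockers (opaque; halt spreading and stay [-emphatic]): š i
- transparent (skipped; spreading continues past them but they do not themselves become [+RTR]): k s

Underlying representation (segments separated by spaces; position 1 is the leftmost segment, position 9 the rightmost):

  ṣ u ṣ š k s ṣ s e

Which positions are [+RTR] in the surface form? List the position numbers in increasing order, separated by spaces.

1 2 3 7 9

From /ṣ/ at 1 rightward: 2 /u/ → [+RTR]; 3 /ṣ/ is itself a trigger — this domain ends here.
From /ṣ/ at 1 leftward: word edge.
From /ṣ/ at 3 rightward: 4 /š/ blocks.
From /ṣ/ at 3 leftward: 2 /u/ → [+RTR]; 1 /ṣ/ is itself a trigger — this domain ends here.
From /ṣ/ at 7 rightward: 8 /s/ transparent; 9 /e/ → [+RTR]; word edge.
From /ṣ/ at 7 leftward: 6 /s/ transparent; 5 /k/ transparent; 4 /š/ blocks.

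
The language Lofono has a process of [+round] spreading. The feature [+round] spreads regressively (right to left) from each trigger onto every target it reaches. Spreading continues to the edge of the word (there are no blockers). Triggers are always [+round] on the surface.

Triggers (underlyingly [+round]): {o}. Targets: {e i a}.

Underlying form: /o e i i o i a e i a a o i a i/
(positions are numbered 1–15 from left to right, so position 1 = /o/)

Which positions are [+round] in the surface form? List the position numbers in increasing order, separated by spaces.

From /o/ at 1 leftward: word edge.
From /o/ at 5 leftward: 4 /i/ → [+round]; 3 /i/ → [+round]; 2 /e/ → [+round]; 1 /o/ is itself a trigger — this domain ends here.
From /o/ at 12 leftward: 11 /a/ → [+round]; 10 /a/ → [+round]; 9 /i/ → [+round]; 8 /e/ → [+round]; 7 /a/ → [+round]; 6 /i/ → [+round]; 5 /o/ is itself a trigger — this domain ends here.
Targets with no active source: positions 13 14 15 stay [-round].

1 2 3 4 5 6 7 8 9 10 11 12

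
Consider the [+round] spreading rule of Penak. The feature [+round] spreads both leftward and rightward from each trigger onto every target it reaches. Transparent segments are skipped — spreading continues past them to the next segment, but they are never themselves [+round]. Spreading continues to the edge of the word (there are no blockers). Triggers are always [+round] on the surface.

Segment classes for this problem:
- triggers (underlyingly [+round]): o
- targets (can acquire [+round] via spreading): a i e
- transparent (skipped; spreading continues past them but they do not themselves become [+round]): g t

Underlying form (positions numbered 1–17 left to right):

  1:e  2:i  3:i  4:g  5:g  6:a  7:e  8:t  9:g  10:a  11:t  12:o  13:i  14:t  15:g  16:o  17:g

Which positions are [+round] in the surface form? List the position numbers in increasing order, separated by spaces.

From /o/ at 12 rightward: 13 /i/ → [+round]; 14 /t/ transparent; 15 /g/ transparent; 16 /o/ is itself a trigger — this domain ends here.
From /o/ at 12 leftward: 11 /t/ transparent; 10 /a/ → [+round]; 9 /g/ transparent; 8 /t/ transparent; 7 /e/ → [+round]; 6 /a/ → [+round]; 5 /g/ transparent; 4 /g/ transparent; 3 /i/ → [+round]; 2 /i/ → [+round]; 1 /e/ → [+round]; word edge.
From /o/ at 16 rightward: 17 /g/ transparent; word edge.
From /o/ at 16 leftward: 15 /g/ transparent; 14 /t/ transparent; 13 /i/ → [+round]; 12 /o/ is itself a trigger — this domain ends here.

1 2 3 6 7 10 12 13 16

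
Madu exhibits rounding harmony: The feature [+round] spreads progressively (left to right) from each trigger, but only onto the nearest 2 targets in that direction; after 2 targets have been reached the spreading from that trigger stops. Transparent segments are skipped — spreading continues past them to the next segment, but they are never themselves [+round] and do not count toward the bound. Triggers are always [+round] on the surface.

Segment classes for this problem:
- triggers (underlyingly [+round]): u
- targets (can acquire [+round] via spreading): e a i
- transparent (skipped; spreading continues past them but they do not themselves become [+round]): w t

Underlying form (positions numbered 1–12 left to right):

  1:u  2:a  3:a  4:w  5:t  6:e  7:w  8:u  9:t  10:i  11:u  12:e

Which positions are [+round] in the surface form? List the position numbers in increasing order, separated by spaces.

1 2 3 8 10 11 12

From /u/ at 1 rightward: 2 /a/ → [+round]; 3 /a/ → [+round]; bound reached.
From /u/ at 8 rightward: 9 /t/ transparent; 10 /i/ → [+round]; 11 /u/ is itself a trigger — this domain ends here.
From /u/ at 11 rightward: 12 /e/ → [+round]; word edge.
Target with no active source: position 6 stays [-round].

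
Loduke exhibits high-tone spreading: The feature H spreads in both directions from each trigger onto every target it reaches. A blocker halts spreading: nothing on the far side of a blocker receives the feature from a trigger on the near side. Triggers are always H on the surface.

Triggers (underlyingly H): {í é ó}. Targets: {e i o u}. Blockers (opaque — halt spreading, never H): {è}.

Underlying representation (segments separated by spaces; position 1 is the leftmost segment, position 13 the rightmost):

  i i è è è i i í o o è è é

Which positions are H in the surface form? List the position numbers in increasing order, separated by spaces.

From /í/ at 8 rightward: 9 /o/ → H; 10 /o/ → H; 11 /è/ blocks.
From /í/ at 8 leftward: 7 /i/ → H; 6 /i/ → H; 5 /è/ blocks.
From /é/ at 13 rightward: word edge.
From /é/ at 13 leftward: 12 /è/ blocks.
Targets with no active source: positions 1 2 stay [-high tone].

6 7 8 9 10 13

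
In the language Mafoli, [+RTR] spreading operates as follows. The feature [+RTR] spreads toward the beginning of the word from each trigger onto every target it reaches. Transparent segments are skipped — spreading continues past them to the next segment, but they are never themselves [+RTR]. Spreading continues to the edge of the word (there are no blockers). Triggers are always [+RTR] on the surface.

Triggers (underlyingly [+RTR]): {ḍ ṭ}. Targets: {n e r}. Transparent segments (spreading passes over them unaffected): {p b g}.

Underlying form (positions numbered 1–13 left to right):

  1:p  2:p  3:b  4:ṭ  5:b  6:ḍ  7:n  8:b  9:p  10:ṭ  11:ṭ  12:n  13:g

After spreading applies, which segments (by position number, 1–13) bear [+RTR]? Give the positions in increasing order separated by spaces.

4 6 7 10 11

From /ṭ/ at 4 leftward: 3 /b/ transparent; 2 /p/ transparent; 1 /p/ transparent; word edge.
From /ḍ/ at 6 leftward: 5 /b/ transparent; 4 /ṭ/ is itself a trigger — this domain ends here.
From /ṭ/ at 10 leftward: 9 /p/ transparent; 8 /b/ transparent; 7 /n/ → [+RTR]; 6 /ḍ/ is itself a trigger — this domain ends here.
From /ṭ/ at 11 leftward: 10 /ṭ/ is itself a trigger — this domain ends here.
Target with no active source: position 12 stays [-emphatic].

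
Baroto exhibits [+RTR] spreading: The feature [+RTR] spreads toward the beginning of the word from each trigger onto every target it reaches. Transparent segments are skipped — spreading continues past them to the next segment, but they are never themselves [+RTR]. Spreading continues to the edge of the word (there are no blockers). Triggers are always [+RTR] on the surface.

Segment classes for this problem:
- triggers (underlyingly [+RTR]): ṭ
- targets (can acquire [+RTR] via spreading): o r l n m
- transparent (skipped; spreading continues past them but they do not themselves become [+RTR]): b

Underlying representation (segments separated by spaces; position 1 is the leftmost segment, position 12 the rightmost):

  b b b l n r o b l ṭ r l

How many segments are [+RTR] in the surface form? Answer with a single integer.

From /ṭ/ at 10 leftward: 9 /l/ → [+RTR]; 8 /b/ transparent; 7 /o/ → [+RTR]; 6 /r/ → [+RTR]; 5 /n/ → [+RTR]; 4 /l/ → [+RTR]; 3 /b/ transparent; 2 /b/ transparent; 1 /b/ transparent; word edge.
Targets with no active source: positions 11 12 stay [-emphatic].
[+RTR] positions on the surface: 4 5 6 7 9 10.

6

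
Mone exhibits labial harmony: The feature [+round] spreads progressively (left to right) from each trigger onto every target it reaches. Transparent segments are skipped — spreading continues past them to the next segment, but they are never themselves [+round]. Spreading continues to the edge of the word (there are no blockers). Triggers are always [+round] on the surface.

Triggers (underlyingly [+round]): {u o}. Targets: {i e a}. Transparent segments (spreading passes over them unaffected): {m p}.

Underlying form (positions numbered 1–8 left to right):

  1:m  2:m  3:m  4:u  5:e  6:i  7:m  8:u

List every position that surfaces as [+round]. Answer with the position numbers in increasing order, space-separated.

4 5 6 8

From /u/ at 4 rightward: 5 /e/ → [+round]; 6 /i/ → [+round]; 7 /m/ transparent; 8 /u/ is itself a trigger — this domain ends here.
From /u/ at 8 rightward: word edge.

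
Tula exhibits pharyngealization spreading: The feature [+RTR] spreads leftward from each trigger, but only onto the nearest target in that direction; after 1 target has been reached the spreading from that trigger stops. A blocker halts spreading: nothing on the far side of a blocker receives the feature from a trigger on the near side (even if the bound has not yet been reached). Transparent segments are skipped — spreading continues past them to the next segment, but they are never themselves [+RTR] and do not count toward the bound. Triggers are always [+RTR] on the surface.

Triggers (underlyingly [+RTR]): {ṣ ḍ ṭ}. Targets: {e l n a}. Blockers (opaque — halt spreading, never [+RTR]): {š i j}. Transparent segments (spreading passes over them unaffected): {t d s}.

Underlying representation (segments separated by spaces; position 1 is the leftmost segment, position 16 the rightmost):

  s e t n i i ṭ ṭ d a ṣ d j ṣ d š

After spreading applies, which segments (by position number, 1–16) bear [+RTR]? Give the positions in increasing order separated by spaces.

From /ṭ/ at 7 leftward: 6 /i/ blocks.
From /ṭ/ at 8 leftward: 7 /ṭ/ is itself a trigger — this domain ends here.
From /ṣ/ at 11 leftward: 10 /a/ → [+RTR]; bound reached.
From /ṣ/ at 14 leftward: 13 /j/ blocks.
Targets with no active source: positions 2 4 stay [-emphatic].

7 8 10 11 14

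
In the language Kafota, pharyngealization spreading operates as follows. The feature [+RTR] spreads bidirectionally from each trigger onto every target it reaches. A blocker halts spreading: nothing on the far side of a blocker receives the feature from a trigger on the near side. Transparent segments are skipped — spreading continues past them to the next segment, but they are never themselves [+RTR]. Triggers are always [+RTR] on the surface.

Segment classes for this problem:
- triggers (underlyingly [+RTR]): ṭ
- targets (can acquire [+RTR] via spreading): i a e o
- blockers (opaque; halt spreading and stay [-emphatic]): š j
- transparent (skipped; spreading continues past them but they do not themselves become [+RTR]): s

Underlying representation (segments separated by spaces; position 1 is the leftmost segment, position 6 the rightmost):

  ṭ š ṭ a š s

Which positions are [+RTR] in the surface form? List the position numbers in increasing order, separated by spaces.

1 3 4

From /ṭ/ at 1 rightward: 2 /š/ blocks.
From /ṭ/ at 1 leftward: word edge.
From /ṭ/ at 3 rightward: 4 /a/ → [+RTR]; 5 /š/ blocks.
From /ṭ/ at 3 leftward: 2 /š/ blocks.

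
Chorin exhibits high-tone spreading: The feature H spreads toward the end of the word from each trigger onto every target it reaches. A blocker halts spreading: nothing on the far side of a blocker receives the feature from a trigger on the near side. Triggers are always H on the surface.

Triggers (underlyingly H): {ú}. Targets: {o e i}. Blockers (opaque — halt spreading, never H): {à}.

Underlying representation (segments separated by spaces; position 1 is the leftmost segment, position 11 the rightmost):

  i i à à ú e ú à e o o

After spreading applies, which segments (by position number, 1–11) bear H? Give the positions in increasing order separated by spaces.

5 6 7

From /ú/ at 5 rightward: 6 /e/ → H; 7 /ú/ is itself a trigger — this domain ends here.
From /ú/ at 7 rightward: 8 /à/ blocks.
Targets with no active source: positions 1 2 9 10 11 stay [-high tone].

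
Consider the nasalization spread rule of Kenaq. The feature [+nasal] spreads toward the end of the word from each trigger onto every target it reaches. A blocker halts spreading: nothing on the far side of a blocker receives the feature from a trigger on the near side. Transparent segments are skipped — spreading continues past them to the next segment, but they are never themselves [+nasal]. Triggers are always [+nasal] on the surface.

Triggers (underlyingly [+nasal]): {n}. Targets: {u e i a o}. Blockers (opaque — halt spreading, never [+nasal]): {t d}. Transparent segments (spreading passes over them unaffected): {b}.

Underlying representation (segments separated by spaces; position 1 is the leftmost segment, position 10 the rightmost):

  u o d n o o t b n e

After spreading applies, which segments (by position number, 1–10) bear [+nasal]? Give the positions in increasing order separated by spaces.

4 5 6 9 10

From /n/ at 4 rightward: 5 /o/ → [+nasal]; 6 /o/ → [+nasal]; 7 /t/ blocks.
From /n/ at 9 rightward: 10 /e/ → [+nasal]; word edge.
Targets with no active source: positions 1 2 stay [-nasal].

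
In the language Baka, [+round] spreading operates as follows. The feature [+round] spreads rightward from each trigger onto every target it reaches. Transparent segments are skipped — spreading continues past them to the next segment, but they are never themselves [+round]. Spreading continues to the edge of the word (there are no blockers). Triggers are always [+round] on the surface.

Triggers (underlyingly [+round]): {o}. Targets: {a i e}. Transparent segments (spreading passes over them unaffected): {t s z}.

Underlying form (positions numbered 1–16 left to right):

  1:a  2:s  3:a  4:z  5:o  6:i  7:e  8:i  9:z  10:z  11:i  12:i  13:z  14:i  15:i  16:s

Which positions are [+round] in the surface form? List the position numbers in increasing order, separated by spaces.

From /o/ at 5 rightward: 6 /i/ → [+round]; 7 /e/ → [+round]; 8 /i/ → [+round]; 9 /z/ transparent; 10 /z/ transparent; 11 /i/ → [+round]; 12 /i/ → [+round]; 13 /z/ transparent; 14 /i/ → [+round]; 15 /i/ → [+round]; 16 /s/ transparent; word edge.
Targets with no active source: positions 1 3 stay [-round].

5 6 7 8 11 12 14 15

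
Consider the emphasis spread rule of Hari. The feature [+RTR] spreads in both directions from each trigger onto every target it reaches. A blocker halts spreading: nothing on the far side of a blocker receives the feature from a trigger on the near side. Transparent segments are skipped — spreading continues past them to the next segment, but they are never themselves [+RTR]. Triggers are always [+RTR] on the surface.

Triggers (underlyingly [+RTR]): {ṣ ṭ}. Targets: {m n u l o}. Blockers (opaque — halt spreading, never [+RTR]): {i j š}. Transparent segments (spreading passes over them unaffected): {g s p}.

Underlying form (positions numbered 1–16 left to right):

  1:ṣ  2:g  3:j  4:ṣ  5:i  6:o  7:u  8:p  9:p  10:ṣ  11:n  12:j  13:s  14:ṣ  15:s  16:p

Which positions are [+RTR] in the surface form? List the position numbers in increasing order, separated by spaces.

1 4 6 7 10 11 14

From /ṣ/ at 1 rightward: 2 /g/ transparent; 3 /j/ blocks.
From /ṣ/ at 1 leftward: word edge.
From /ṣ/ at 4 rightward: 5 /i/ blocks.
From /ṣ/ at 4 leftward: 3 /j/ blocks.
From /ṣ/ at 10 rightward: 11 /n/ → [+RTR]; 12 /j/ blocks.
From /ṣ/ at 10 leftward: 9 /p/ transparent; 8 /p/ transparent; 7 /u/ → [+RTR]; 6 /o/ → [+RTR]; 5 /i/ blocks.
From /ṣ/ at 14 rightward: 15 /s/ transparent; 16 /p/ transparent; word edge.
From /ṣ/ at 14 leftward: 13 /s/ transparent; 12 /j/ blocks.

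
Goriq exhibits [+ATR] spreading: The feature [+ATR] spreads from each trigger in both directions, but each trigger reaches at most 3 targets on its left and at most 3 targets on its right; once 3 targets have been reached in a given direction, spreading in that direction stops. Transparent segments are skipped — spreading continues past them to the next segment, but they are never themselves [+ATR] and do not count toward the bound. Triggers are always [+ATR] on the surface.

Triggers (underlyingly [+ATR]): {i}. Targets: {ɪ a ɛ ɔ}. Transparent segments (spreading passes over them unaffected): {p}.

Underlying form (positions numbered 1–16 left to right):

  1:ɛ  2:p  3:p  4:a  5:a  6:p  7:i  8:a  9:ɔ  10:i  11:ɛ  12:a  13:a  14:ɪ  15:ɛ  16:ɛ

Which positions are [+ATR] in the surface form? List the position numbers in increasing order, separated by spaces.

1 4 5 7 8 9 10 11 12 13

From /i/ at 7 rightward: 8 /a/ → [+ATR]; 9 /ɔ/ → [+ATR]; 10 /i/ is itself a trigger — this domain ends here.
From /i/ at 7 leftward: 6 /p/ transparent; 5 /a/ → [+ATR]; 4 /a/ → [+ATR]; 3 /p/ transparent; 2 /p/ transparent; 1 /ɛ/ → [+ATR]; bound reached.
From /i/ at 10 rightward: 11 /ɛ/ → [+ATR]; 12 /a/ → [+ATR]; 13 /a/ → [+ATR]; bound reached.
From /i/ at 10 leftward: 9 /ɔ/ → [+ATR]; 8 /a/ → [+ATR]; 7 /i/ is itself a trigger — this domain ends here.
Targets with no active source: positions 14 15 16 stay [-ATR].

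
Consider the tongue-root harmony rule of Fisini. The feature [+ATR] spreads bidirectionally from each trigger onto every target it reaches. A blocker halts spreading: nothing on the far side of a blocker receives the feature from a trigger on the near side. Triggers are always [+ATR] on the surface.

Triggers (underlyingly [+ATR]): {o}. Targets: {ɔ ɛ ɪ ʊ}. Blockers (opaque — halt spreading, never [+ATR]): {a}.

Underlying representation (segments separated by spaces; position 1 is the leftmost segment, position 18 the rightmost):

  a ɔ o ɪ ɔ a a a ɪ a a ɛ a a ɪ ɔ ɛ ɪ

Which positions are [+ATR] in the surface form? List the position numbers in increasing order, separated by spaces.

2 3 4 5

From /o/ at 3 rightward: 4 /ɪ/ → [+ATR]; 5 /ɔ/ → [+ATR]; 6 /a/ blocks.
From /o/ at 3 leftward: 2 /ɔ/ → [+ATR]; 1 /a/ blocks.
Targets with no active source: positions 9 12 15 16 17 18 stay [-ATR].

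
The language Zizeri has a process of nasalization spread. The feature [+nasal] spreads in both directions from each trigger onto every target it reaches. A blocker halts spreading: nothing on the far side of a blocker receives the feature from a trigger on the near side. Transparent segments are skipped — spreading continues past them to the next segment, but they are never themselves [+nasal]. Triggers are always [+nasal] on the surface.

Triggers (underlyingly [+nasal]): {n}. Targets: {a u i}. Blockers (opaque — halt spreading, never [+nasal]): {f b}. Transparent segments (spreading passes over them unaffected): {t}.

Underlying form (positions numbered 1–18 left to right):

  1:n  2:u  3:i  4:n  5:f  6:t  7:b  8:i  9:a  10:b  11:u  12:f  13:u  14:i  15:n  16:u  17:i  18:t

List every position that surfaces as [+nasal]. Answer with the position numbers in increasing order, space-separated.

From /n/ at 1 rightward: 2 /u/ → [+nasal]; 3 /i/ → [+nasal]; 4 /n/ is itself a trigger — this domain ends here.
From /n/ at 1 leftward: word edge.
From /n/ at 4 rightward: 5 /f/ blocks.
From /n/ at 4 leftward: 3 /i/ → [+nasal]; 2 /u/ → [+nasal]; 1 /n/ is itself a trigger — this domain ends here.
From /n/ at 15 rightward: 16 /u/ → [+nasal]; 17 /i/ → [+nasal]; 18 /t/ transparent; word edge.
From /n/ at 15 leftward: 14 /i/ → [+nasal]; 13 /u/ → [+nasal]; 12 /f/ blocks.
Targets with no active source: positions 8 9 11 stay [-nasal].

1 2 3 4 13 14 15 16 17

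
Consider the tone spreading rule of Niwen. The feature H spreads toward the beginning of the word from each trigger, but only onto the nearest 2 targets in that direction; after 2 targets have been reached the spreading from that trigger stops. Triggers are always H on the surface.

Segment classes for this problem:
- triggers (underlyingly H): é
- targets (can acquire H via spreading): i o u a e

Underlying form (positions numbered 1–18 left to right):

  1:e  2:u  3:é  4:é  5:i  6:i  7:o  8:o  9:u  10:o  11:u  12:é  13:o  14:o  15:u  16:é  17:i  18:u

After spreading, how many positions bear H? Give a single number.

10

From /é/ at 3 leftward: 2 /u/ → H; 1 /e/ → H; bound reached.
From /é/ at 4 leftward: 3 /é/ is itself a trigger — this domain ends here.
From /é/ at 12 leftward: 11 /u/ → H; 10 /o/ → H; bound reached.
From /é/ at 16 leftward: 15 /u/ → H; 14 /o/ → H; bound reached.
Targets with no active source: positions 5 6 7 8 9 13 17 18 stay [-high tone].
H positions on the surface: 1 2 3 4 10 11 12 14 15 16.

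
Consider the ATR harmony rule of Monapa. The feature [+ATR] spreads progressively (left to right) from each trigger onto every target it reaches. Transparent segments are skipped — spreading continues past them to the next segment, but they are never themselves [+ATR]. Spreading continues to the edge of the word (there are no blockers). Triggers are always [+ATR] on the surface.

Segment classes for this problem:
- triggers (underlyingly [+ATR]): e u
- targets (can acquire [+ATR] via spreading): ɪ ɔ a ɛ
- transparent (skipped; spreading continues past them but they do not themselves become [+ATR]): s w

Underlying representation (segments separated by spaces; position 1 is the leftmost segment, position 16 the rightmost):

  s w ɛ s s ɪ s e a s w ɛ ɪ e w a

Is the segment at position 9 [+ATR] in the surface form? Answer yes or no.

yes

From /e/ at 8 rightward: 9 /a/ → [+ATR]; 10 /s/ transparent; 11 /w/ transparent; 12 /ɛ/ → [+ATR]; 13 /ɪ/ → [+ATR]; 14 /e/ is itself a trigger — this domain ends here.
From /e/ at 14 rightward: 15 /w/ transparent; 16 /a/ → [+ATR]; word edge.
Targets with no active source: positions 3 6 stay [-ATR].
[+ATR] positions on the surface: 8 9 12 13 14 16.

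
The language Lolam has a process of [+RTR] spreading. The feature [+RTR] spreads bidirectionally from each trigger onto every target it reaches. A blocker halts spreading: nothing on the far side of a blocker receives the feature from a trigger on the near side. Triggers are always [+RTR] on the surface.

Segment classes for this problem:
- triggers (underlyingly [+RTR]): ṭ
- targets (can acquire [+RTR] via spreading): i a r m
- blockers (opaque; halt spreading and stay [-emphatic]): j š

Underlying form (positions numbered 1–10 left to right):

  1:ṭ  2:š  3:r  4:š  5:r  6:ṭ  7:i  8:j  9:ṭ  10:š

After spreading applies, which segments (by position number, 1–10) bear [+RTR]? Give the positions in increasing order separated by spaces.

1 5 6 7 9

From /ṭ/ at 1 rightward: 2 /š/ blocks.
From /ṭ/ at 1 leftward: word edge.
From /ṭ/ at 6 rightward: 7 /i/ → [+RTR]; 8 /j/ blocks.
From /ṭ/ at 6 leftward: 5 /r/ → [+RTR]; 4 /š/ blocks.
From /ṭ/ at 9 rightward: 10 /š/ blocks.
From /ṭ/ at 9 leftward: 8 /j/ blocks.
Target with no active source: position 3 stays [-emphatic].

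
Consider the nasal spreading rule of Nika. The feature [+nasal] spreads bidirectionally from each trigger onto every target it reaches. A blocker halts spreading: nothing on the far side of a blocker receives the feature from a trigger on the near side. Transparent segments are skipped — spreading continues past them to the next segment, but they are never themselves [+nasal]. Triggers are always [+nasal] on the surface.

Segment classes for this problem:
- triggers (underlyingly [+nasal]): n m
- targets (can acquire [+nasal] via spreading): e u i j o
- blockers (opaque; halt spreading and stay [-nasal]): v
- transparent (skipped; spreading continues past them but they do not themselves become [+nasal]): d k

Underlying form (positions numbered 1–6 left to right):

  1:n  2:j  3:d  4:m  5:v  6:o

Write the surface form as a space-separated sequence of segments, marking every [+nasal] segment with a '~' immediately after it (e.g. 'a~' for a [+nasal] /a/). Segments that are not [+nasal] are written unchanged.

From /n/ at 1 rightward: 2 /j/ → [+nasal]; 3 /d/ transparent; 4 /m/ is itself a trigger — this domain ends here.
From /n/ at 1 leftward: word edge.
From /m/ at 4 rightward: 5 /v/ blocks.
From /m/ at 4 leftward: 3 /d/ transparent; 2 /j/ → [+nasal]; 1 /n/ is itself a trigger — this domain ends here.
Target with no active source: position 6 stays [-nasal].
[+nasal] positions on the surface: 1 2 4.

n~ j~ d m~ v o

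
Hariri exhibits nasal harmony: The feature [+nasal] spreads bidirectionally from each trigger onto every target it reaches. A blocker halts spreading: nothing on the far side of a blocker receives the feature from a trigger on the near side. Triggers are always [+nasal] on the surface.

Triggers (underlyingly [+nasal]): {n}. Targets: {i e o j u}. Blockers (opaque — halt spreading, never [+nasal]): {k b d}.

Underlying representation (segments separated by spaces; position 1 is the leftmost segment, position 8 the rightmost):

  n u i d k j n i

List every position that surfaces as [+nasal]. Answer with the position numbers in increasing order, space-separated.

1 2 3 6 7 8

From /n/ at 1 rightward: 2 /u/ → [+nasal]; 3 /i/ → [+nasal]; 4 /d/ blocks.
From /n/ at 1 leftward: word edge.
From /n/ at 7 rightward: 8 /i/ → [+nasal]; word edge.
From /n/ at 7 leftward: 6 /j/ → [+nasal]; 5 /k/ blocks.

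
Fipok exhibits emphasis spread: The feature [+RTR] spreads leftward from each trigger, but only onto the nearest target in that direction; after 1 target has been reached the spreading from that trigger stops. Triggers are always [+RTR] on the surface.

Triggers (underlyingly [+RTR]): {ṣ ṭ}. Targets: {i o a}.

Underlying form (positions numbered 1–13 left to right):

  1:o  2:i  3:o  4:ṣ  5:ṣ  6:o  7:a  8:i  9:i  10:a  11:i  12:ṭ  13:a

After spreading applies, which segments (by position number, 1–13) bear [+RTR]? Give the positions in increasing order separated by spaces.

3 4 5 11 12

From /ṣ/ at 4 leftward: 3 /o/ → [+RTR]; bound reached.
From /ṣ/ at 5 leftward: 4 /ṣ/ is itself a trigger — this domain ends here.
From /ṭ/ at 12 leftward: 11 /i/ → [+RTR]; bound reached.
Targets with no active source: positions 1 2 6 7 8 9 10 13 stay [-emphatic].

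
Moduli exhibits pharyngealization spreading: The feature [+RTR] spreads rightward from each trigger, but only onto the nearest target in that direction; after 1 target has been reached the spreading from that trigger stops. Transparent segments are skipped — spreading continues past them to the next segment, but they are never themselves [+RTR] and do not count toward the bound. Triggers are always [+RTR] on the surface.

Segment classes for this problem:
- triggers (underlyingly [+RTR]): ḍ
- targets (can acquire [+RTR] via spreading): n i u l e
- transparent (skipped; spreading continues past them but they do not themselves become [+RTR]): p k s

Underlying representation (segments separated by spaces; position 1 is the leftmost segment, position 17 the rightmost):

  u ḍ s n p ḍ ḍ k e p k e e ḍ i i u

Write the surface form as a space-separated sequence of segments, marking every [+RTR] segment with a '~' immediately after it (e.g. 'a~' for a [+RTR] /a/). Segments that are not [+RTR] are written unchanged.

u ḍ~ s n~ p ḍ~ ḍ~ k e~ p k e e ḍ~ i~ i u

From /ḍ/ at 2 rightward: 3 /s/ transparent; 4 /n/ → [+RTR]; bound reached.
From /ḍ/ at 6 rightward: 7 /ḍ/ is itself a trigger — this domain ends here.
From /ḍ/ at 7 rightward: 8 /k/ transparent; 9 /e/ → [+RTR]; bound reached.
From /ḍ/ at 14 rightward: 15 /i/ → [+RTR]; bound reached.
Targets with no active source: positions 1 12 13 16 17 stay [-emphatic].
[+RTR] positions on the surface: 2 4 6 7 9 14 15.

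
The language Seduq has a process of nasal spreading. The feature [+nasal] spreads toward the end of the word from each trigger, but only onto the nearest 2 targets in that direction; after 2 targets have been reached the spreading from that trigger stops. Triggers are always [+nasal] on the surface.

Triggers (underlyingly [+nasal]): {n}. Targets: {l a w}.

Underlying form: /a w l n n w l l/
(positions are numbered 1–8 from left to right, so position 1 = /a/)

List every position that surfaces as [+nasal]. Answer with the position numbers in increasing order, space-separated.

From /n/ at 4 rightward: 5 /n/ is itself a trigger — this domain ends here.
From /n/ at 5 rightward: 6 /w/ → [+nasal]; 7 /l/ → [+nasal]; bound reached.
Targets with no active source: positions 1 2 3 8 stay [-nasal].

4 5 6 7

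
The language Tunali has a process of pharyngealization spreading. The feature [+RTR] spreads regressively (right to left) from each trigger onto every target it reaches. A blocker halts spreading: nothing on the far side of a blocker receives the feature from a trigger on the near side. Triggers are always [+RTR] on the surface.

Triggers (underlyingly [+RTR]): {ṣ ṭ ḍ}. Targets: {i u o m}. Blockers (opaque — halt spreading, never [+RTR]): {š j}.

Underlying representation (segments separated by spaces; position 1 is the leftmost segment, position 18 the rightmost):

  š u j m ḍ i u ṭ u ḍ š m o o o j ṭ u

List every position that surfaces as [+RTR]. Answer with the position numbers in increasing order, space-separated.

4 5 6 7 8 9 10 17

From /ḍ/ at 5 leftward: 4 /m/ → [+RTR]; 3 /j/ blocks.
From /ṭ/ at 8 leftward: 7 /u/ → [+RTR]; 6 /i/ → [+RTR]; 5 /ḍ/ is itself a trigger — this domain ends here.
From /ḍ/ at 10 leftward: 9 /u/ → [+RTR]; 8 /ṭ/ is itself a trigger — this domain ends here.
From /ṭ/ at 17 leftward: 16 /j/ blocks.
Targets with no active source: positions 2 12 13 14 15 18 stay [-emphatic].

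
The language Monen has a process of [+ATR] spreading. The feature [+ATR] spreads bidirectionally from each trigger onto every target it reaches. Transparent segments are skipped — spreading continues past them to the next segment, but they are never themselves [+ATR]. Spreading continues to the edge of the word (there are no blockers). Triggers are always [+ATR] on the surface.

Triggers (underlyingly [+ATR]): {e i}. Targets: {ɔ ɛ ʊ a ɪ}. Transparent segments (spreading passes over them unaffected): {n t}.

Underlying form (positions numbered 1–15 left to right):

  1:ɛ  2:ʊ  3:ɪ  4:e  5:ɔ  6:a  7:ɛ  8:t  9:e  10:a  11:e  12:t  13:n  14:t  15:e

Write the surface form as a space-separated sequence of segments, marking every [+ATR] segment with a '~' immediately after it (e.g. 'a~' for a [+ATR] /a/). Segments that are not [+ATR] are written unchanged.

ɛ~ ʊ~ ɪ~ e~ ɔ~ a~ ɛ~ t e~ a~ e~ t n t e~

From /e/ at 4 rightward: 5 /ɔ/ → [+ATR]; 6 /a/ → [+ATR]; 7 /ɛ/ → [+ATR]; 8 /t/ transparent; 9 /e/ is itself a trigger — this domain ends here.
From /e/ at 4 leftward: 3 /ɪ/ → [+ATR]; 2 /ʊ/ → [+ATR]; 1 /ɛ/ → [+ATR]; word edge.
From /e/ at 9 rightward: 10 /a/ → [+ATR]; 11 /e/ is itself a trigger — this domain ends here.
From /e/ at 9 leftward: 8 /t/ transparent; 7 /ɛ/ → [+ATR]; 6 /a/ → [+ATR]; 5 /ɔ/ → [+ATR]; 4 /e/ is itself a trigger — this domain ends here.
From /e/ at 11 rightward: 12 /t/ transparent; 13 /n/ transparent; 14 /t/ transparent; 15 /e/ is itself a trigger — this domain ends here.
From /e/ at 11 leftward: 10 /a/ → [+ATR]; 9 /e/ is itself a trigger — this domain ends here.
From /e/ at 15 rightward: word edge.
From /e/ at 15 leftward: 14 /t/ transparent; 13 /n/ transparent; 12 /t/ transparent; 11 /e/ is itself a trigger — this domain ends here.
[+ATR] positions on the surface: 1 2 3 4 5 6 7 9 10 11 15.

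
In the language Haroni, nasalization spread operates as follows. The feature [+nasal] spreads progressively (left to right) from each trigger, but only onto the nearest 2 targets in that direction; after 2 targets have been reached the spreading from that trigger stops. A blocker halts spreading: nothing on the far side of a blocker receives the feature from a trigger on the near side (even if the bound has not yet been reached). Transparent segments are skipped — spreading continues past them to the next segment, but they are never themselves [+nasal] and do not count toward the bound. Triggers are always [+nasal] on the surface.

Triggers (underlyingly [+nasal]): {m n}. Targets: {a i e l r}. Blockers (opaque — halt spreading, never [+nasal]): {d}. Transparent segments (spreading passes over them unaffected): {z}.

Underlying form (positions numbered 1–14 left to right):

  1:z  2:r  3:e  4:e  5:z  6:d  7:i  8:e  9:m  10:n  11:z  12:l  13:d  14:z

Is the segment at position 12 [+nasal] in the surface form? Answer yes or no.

yes

From /m/ at 9 rightward: 10 /n/ is itself a trigger — this domain ends here.
From /n/ at 10 rightward: 11 /z/ transparent; 12 /l/ → [+nasal]; 13 /d/ blocks.
Targets with no active source: positions 2 3 4 7 8 stay [-nasal].
[+nasal] positions on the surface: 9 10 12.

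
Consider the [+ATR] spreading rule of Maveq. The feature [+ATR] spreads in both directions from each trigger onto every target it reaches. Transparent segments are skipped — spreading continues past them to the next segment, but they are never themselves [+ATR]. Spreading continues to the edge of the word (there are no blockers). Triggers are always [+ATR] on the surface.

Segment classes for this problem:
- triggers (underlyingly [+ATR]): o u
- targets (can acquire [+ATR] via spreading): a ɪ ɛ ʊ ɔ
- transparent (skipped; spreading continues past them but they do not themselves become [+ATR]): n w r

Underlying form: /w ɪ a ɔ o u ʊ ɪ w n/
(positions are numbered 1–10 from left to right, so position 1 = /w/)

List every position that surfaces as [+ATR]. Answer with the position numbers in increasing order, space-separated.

2 3 4 5 6 7 8

From /o/ at 5 rightward: 6 /u/ is itself a trigger — this domain ends here.
From /o/ at 5 leftward: 4 /ɔ/ → [+ATR]; 3 /a/ → [+ATR]; 2 /ɪ/ → [+ATR]; 1 /w/ transparent; word edge.
From /u/ at 6 rightward: 7 /ʊ/ → [+ATR]; 8 /ɪ/ → [+ATR]; 9 /w/ transparent; 10 /n/ transparent; word edge.
From /u/ at 6 leftward: 5 /o/ is itself a trigger — this domain ends here.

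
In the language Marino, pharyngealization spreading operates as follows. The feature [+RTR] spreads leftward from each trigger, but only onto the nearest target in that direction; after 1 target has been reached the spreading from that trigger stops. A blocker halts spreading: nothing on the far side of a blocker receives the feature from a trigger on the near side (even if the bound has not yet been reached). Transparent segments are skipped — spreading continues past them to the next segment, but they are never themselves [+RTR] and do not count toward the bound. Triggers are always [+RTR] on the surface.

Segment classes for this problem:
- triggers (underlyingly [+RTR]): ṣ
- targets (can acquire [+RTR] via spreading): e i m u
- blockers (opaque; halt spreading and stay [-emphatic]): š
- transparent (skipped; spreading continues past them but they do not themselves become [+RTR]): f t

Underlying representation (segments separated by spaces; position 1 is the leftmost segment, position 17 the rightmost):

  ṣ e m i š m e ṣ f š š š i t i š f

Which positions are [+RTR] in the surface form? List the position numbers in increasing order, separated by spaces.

1 7 8

From /ṣ/ at 1 leftward: word edge.
From /ṣ/ at 8 leftward: 7 /e/ → [+RTR]; bound reached.
Targets with no active source: positions 2 3 4 6 13 15 stay [-emphatic].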